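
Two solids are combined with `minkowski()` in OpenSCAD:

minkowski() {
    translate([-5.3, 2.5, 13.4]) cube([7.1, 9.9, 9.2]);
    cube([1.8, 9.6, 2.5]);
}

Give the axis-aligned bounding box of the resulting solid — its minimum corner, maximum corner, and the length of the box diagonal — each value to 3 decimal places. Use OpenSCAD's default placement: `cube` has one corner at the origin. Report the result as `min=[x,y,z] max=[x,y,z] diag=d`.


min=[-5.300,2.500,13.400] max=[3.600,22.000,25.100] diag=24.420

A = translate([-5.3, 2.5, 13.4]) cube([7.1, 9.9, 9.2]) → bbox [-5.3,2.5,13.4] .. [1.8,12.4,22.6]
B = cube([1.8, 9.6, 2.5]) → bbox [0,0,0] .. [1.8,9.6,2.5]
lo = A.lo+B.lo = [-5.3+0, 2.5+0, 13.4+0] = [-5.300,2.500,13.400]
hi = A.hi+B.hi = [1.8+1.8, 12.4+9.6, 22.6+2.5] = [3.600,22.000,25.100]
diag = √(8.9²+19.5²+11.7²) = √596.35 = 24.420


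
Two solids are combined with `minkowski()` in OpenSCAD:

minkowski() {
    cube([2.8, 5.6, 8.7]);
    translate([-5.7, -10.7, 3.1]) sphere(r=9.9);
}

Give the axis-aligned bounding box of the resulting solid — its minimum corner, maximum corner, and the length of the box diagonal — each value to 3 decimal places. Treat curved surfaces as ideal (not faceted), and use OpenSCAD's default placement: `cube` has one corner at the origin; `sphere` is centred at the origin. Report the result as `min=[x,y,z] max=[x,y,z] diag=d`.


min=[-15.600,-20.600,-6.800] max=[7.000,4.800,21.700] diag=44.364

A = translate([-5.7, -10.7, 3.1]) sphere(r=9.9) → bbox [-15.6,-20.6,-6.8] .. [4.2,-0.8,13]
B = cube([2.8, 5.6, 8.7]) → bbox [0,0,0] .. [2.8,5.6,8.7]
lo = A.lo+B.lo = [-15.6+0, -20.6+0, -6.8+0] = [-15.600,-20.600,-6.800]
hi = A.hi+B.hi = [4.2+2.8, -0.8+5.6, 13+8.7] = [7.000,4.800,21.700]
diag = √(22.6²+25.4²+28.5²) = √1968.17 = 44.364


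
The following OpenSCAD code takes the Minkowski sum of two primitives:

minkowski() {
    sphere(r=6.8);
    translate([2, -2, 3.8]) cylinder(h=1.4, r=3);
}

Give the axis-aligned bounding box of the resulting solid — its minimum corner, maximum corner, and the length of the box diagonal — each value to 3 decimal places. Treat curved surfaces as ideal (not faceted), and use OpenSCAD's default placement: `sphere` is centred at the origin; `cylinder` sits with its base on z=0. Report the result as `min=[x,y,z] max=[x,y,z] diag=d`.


min=[-7.800,-11.800,-3.000] max=[11.800,7.800,12.000] diag=31.517

A = translate([2, -2, 3.8]) cylinder(h=1.4, r=3) → bbox [-1,-5,3.8] .. [5,1,5.2]
B = sphere(r=6.8) → bbox [-6.8,-6.8,-6.8] .. [6.8,6.8,6.8]
lo = A.lo+B.lo = [-1-6.8, -5-6.8, 3.8-6.8] = [-7.800,-11.800,-3.000]
hi = A.hi+B.hi = [5+6.8, 1+6.8, 5.2+6.8] = [11.800,7.800,12.000]
diag = √(19.6²+19.6²+15²) = √993.32 = 31.517


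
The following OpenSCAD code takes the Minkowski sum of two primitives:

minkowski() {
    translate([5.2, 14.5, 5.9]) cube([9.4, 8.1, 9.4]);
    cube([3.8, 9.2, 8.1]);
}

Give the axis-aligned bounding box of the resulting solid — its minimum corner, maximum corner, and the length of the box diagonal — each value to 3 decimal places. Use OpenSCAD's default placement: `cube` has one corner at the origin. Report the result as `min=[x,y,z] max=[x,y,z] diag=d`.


A = translate([5.2, 14.5, 5.9]) cube([9.4, 8.1, 9.4]) → bbox [5.2,14.5,5.9] .. [14.6,22.6,15.3]
B = cube([3.8, 9.2, 8.1]) → bbox [0,0,0] .. [3.8,9.2,8.1]
lo = A.lo+B.lo = [5.2+0, 14.5+0, 5.9+0] = [5.200,14.500,5.900]
hi = A.hi+B.hi = [14.6+3.8, 22.6+9.2, 15.3+8.1] = [18.400,31.800,23.400]
diag = √(13.2²+17.3²+17.5²) = √779.78 = 27.925

min=[5.200,14.500,5.900] max=[18.400,31.800,23.400] diag=27.925


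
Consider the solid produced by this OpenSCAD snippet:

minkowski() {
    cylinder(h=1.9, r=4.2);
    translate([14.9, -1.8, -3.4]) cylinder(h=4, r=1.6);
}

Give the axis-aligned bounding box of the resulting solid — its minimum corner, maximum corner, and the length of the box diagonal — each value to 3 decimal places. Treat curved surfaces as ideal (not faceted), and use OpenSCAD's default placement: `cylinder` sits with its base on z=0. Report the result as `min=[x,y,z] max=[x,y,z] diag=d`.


A = translate([14.9, -1.8, -3.4]) cylinder(h=4, r=1.6) → bbox [13.3,-3.4,-3.4] .. [16.5,-0.2,0.6]
B = cylinder(h=1.9, r=4.2) → bbox [-4.2,-4.2,0] .. [4.2,4.2,1.9]
lo = A.lo+B.lo = [13.3-4.2, -3.4-4.2, -3.4+0] = [9.100,-7.600,-3.400]
hi = A.hi+B.hi = [16.5+4.2, -0.2+4.2, 0.6+1.9] = [20.700,4.000,2.500]
diag = √(11.6²+11.6²+5.9²) = √303.93 = 17.434

min=[9.100,-7.600,-3.400] max=[20.700,4.000,2.500] diag=17.434


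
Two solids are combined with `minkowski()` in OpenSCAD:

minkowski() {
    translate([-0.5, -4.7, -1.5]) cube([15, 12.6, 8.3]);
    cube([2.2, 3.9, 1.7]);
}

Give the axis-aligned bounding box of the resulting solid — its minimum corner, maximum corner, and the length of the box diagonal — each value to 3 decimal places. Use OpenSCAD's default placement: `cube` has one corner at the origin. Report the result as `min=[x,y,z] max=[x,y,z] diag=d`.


A = translate([-0.5, -4.7, -1.5]) cube([15, 12.6, 8.3]) → bbox [-0.5,-4.7,-1.5] .. [14.5,7.9,6.8]
B = cube([2.2, 3.9, 1.7]) → bbox [0,0,0] .. [2.2,3.9,1.7]
lo = A.lo+B.lo = [-0.5+0, -4.7+0, -1.5+0] = [-0.500,-4.700,-1.500]
hi = A.hi+B.hi = [14.5+2.2, 7.9+3.9, 6.8+1.7] = [16.700,11.800,8.500]
diag = √(17.2²+16.5²+10²) = √668.09 = 25.847

min=[-0.500,-4.700,-1.500] max=[16.700,11.800,8.500] diag=25.847


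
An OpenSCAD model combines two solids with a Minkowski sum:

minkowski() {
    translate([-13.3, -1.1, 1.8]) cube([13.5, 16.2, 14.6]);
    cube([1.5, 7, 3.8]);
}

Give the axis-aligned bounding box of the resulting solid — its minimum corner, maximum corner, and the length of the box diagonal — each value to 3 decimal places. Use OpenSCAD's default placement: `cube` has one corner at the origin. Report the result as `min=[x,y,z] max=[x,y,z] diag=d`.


A = translate([-13.3, -1.1, 1.8]) cube([13.5, 16.2, 14.6]) → bbox [-13.3,-1.1,1.8] .. [0.2,15.1,16.4]
B = cube([1.5, 7, 3.8]) → bbox [0,0,0] .. [1.5,7,3.8]
lo = A.lo+B.lo = [-13.3+0, -1.1+0, 1.8+0] = [-13.300,-1.100,1.800]
hi = A.hi+B.hi = [0.2+1.5, 15.1+7, 16.4+3.8] = [1.700,22.100,20.200]
diag = √(15²+23.2²+18.4²) = √1101.8 = 33.193

min=[-13.300,-1.100,1.800] max=[1.700,22.100,20.200] diag=33.193


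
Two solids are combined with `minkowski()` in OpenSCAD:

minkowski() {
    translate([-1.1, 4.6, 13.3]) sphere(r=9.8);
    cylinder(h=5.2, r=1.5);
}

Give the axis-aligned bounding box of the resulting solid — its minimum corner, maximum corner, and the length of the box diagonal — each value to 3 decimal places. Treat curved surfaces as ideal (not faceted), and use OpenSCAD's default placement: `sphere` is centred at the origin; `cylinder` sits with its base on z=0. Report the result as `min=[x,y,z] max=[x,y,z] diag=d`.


A = translate([-1.1, 4.6, 13.3]) sphere(r=9.8) → bbox [-10.9,-5.2,3.5] .. [8.7,14.4,23.1]
B = cylinder(h=5.2, r=1.5) → bbox [-1.5,-1.5,0] .. [1.5,1.5,5.2]
lo = A.lo+B.lo = [-10.9-1.5, -5.2-1.5, 3.5+0] = [-12.400,-6.700,3.500]
hi = A.hi+B.hi = [8.7+1.5, 14.4+1.5, 23.1+5.2] = [10.200,15.900,28.300]
diag = √(22.6²+22.6²+24.8²) = √1636.56 = 40.454

min=[-12.400,-6.700,3.500] max=[10.200,15.900,28.300] diag=40.454


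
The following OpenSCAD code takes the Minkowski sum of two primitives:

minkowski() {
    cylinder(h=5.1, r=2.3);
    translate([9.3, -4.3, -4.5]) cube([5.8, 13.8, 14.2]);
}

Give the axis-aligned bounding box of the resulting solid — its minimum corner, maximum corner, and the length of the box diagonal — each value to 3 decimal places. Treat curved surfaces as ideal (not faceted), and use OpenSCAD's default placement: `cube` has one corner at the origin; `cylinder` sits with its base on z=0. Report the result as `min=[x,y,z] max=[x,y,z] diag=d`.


A = translate([9.3, -4.3, -4.5]) cube([5.8, 13.8, 14.2]) → bbox [9.3,-4.3,-4.5] .. [15.1,9.5,9.7]
B = cylinder(h=5.1, r=2.3) → bbox [-2.3,-2.3,0] .. [2.3,2.3,5.1]
lo = A.lo+B.lo = [9.3-2.3, -4.3-2.3, -4.5+0] = [7.000,-6.600,-4.500]
hi = A.hi+B.hi = [15.1+2.3, 9.5+2.3, 9.7+5.1] = [17.400,11.800,14.800]
diag = √(10.4²+18.4²+19.3²) = √819.21 = 28.622

min=[7.000,-6.600,-4.500] max=[17.400,11.800,14.800] diag=28.622


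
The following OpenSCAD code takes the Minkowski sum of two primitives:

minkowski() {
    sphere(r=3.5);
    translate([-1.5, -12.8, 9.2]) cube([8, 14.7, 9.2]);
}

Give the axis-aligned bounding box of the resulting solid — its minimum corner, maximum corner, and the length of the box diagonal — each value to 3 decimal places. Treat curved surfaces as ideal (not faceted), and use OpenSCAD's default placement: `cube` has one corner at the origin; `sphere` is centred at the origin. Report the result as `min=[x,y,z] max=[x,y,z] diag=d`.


min=[-5.000,-16.300,5.700] max=[10.000,5.400,21.900] diag=30.957

A = translate([-1.5, -12.8, 9.2]) cube([8, 14.7, 9.2]) → bbox [-1.5,-12.8,9.2] .. [6.5,1.9,18.4]
B = sphere(r=3.5) → bbox [-3.5,-3.5,-3.5] .. [3.5,3.5,3.5]
lo = A.lo+B.lo = [-1.5-3.5, -12.8-3.5, 9.2-3.5] = [-5.000,-16.300,5.700]
hi = A.hi+B.hi = [6.5+3.5, 1.9+3.5, 18.4+3.5] = [10.000,5.400,21.900]
diag = √(15²+21.7²+16.2²) = √958.33 = 30.957


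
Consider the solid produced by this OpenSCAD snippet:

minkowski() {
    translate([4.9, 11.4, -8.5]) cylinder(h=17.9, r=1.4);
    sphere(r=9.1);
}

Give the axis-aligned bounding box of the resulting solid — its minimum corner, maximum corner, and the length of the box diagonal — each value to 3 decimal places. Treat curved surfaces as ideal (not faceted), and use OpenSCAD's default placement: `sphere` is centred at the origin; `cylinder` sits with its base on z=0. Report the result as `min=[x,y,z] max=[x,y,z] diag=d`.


min=[-5.600,0.900,-17.600] max=[15.400,21.900,18.500] diag=46.746

A = translate([4.9, 11.4, -8.5]) cylinder(h=17.9, r=1.4) → bbox [3.5,10,-8.5] .. [6.3,12.8,9.4]
B = sphere(r=9.1) → bbox [-9.1,-9.1,-9.1] .. [9.1,9.1,9.1]
lo = A.lo+B.lo = [3.5-9.1, 10-9.1, -8.5-9.1] = [-5.600,0.900,-17.600]
hi = A.hi+B.hi = [6.3+9.1, 12.8+9.1, 9.4+9.1] = [15.400,21.900,18.500]
diag = √(21²+21²+36.1²) = √2185.21 = 46.746


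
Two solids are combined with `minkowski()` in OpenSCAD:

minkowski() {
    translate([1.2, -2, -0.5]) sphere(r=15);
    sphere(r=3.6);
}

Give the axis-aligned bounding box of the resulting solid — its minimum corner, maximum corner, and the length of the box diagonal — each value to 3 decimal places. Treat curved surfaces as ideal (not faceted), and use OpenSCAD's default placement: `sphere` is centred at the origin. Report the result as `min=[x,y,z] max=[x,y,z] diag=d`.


min=[-17.400,-20.600,-19.100] max=[19.800,16.600,18.100] diag=64.432

A = translate([1.2, -2, -0.5]) sphere(r=15) → bbox [-13.8,-17,-15.5] .. [16.2,13,14.5]
B = sphere(r=3.6) → bbox [-3.6,-3.6,-3.6] .. [3.6,3.6,3.6]
lo = A.lo+B.lo = [-13.8-3.6, -17-3.6, -15.5-3.6] = [-17.400,-20.600,-19.100]
hi = A.hi+B.hi = [16.2+3.6, 13+3.6, 14.5+3.6] = [19.800,16.600,18.100]
diag = √(37.2²+37.2²+37.2²) = √4151.52 = 64.432


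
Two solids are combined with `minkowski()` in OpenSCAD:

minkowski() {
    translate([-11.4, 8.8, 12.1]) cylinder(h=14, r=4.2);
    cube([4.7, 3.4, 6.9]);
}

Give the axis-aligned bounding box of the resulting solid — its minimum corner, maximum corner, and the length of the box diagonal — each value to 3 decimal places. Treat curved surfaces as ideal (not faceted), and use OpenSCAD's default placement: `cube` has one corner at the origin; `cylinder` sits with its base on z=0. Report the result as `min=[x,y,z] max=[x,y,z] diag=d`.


A = translate([-11.4, 8.8, 12.1]) cylinder(h=14, r=4.2) → bbox [-15.6,4.6,12.1] .. [-7.2,13,26.1]
B = cube([4.7, 3.4, 6.9]) → bbox [0,0,0] .. [4.7,3.4,6.9]
lo = A.lo+B.lo = [-15.6+0, 4.6+0, 12.1+0] = [-15.600,4.600,12.100]
hi = A.hi+B.hi = [-7.2+4.7, 13+3.4, 26.1+6.9] = [-2.500,16.400,33.000]
diag = √(13.1²+11.8²+20.9²) = √747.66 = 27.343

min=[-15.600,4.600,12.100] max=[-2.500,16.400,33.000] diag=27.343


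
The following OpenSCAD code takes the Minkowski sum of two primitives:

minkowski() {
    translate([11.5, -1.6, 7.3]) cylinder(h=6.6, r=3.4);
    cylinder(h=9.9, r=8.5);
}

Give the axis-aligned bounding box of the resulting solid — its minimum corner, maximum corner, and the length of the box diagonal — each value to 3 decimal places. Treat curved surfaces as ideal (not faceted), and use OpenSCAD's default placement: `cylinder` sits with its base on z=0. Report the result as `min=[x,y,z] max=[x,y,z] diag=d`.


min=[-0.400,-13.500,7.300] max=[23.400,10.300,23.800] diag=37.485

A = translate([11.5, -1.6, 7.3]) cylinder(h=6.6, r=3.4) → bbox [8.1,-5,7.3] .. [14.9,1.8,13.9]
B = cylinder(h=9.9, r=8.5) → bbox [-8.5,-8.5,0] .. [8.5,8.5,9.9]
lo = A.lo+B.lo = [8.1-8.5, -5-8.5, 7.3+0] = [-0.400,-13.500,7.300]
hi = A.hi+B.hi = [14.9+8.5, 1.8+8.5, 13.9+9.9] = [23.400,10.300,23.800]
diag = √(23.8²+23.8²+16.5²) = √1405.13 = 37.485


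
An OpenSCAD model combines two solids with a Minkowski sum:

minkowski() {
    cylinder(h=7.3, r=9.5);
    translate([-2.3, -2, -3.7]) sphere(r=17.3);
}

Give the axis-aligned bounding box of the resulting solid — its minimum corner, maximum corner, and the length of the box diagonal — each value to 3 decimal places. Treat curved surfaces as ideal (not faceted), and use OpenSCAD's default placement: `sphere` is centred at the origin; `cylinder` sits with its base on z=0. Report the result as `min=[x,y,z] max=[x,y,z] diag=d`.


min=[-29.100,-28.800,-21.000] max=[24.500,24.800,20.900] diag=86.611

A = translate([-2.3, -2, -3.7]) sphere(r=17.3) → bbox [-19.6,-19.3,-21] .. [15,15.3,13.6]
B = cylinder(h=7.3, r=9.5) → bbox [-9.5,-9.5,0] .. [9.5,9.5,7.3]
lo = A.lo+B.lo = [-19.6-9.5, -19.3-9.5, -21+0] = [-29.100,-28.800,-21.000]
hi = A.hi+B.hi = [15+9.5, 15.3+9.5, 13.6+7.3] = [24.500,24.800,20.900]
diag = √(53.6²+53.6²+41.9²) = √7501.53 = 86.611


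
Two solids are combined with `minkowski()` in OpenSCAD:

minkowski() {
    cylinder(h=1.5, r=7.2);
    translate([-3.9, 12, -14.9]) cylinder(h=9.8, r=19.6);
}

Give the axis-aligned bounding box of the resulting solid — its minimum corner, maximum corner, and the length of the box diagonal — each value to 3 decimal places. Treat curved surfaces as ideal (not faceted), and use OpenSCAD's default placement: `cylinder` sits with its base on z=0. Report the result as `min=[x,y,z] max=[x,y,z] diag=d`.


min=[-30.700,-14.800,-14.900] max=[22.900,38.800,-3.600] diag=76.639

A = translate([-3.9, 12, -14.9]) cylinder(h=9.8, r=19.6) → bbox [-23.5,-7.6,-14.9] .. [15.7,31.6,-5.1]
B = cylinder(h=1.5, r=7.2) → bbox [-7.2,-7.2,0] .. [7.2,7.2,1.5]
lo = A.lo+B.lo = [-23.5-7.2, -7.6-7.2, -14.9+0] = [-30.700,-14.800,-14.900]
hi = A.hi+B.hi = [15.7+7.2, 31.6+7.2, -5.1+1.5] = [22.900,38.800,-3.600]
diag = √(53.6²+53.6²+11.3²) = √5873.61 = 76.639


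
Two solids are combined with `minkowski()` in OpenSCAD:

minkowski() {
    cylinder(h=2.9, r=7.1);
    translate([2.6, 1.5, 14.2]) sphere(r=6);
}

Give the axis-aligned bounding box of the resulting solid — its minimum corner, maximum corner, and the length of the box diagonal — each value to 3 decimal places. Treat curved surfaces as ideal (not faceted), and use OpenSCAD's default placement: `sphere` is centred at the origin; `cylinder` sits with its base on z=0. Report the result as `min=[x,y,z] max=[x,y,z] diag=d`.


min=[-10.500,-11.600,8.200] max=[15.700,14.600,23.100] diag=39.936

A = translate([2.6, 1.5, 14.2]) sphere(r=6) → bbox [-3.4,-4.5,8.2] .. [8.6,7.5,20.2]
B = cylinder(h=2.9, r=7.1) → bbox [-7.1,-7.1,0] .. [7.1,7.1,2.9]
lo = A.lo+B.lo = [-3.4-7.1, -4.5-7.1, 8.2+0] = [-10.500,-11.600,8.200]
hi = A.hi+B.hi = [8.6+7.1, 7.5+7.1, 20.2+2.9] = [15.700,14.600,23.100]
diag = √(26.2²+26.2²+14.9²) = √1594.89 = 39.936


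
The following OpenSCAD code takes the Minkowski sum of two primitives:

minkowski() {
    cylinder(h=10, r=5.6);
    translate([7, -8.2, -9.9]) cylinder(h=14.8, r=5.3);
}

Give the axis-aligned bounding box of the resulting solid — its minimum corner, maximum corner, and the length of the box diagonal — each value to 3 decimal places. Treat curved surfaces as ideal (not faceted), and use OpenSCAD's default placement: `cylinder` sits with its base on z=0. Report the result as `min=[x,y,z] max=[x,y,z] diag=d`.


A = translate([7, -8.2, -9.9]) cylinder(h=14.8, r=5.3) → bbox [1.7,-13.5,-9.9] .. [12.3,-2.9,4.9]
B = cylinder(h=10, r=5.6) → bbox [-5.6,-5.6,0] .. [5.6,5.6,10]
lo = A.lo+B.lo = [1.7-5.6, -13.5-5.6, -9.9+0] = [-3.900,-19.100,-9.900]
hi = A.hi+B.hi = [12.3+5.6, -2.9+5.6, 4.9+10] = [17.900,2.700,14.900]
diag = √(21.8²+21.8²+24.8²) = √1565.52 = 39.567

min=[-3.900,-19.100,-9.900] max=[17.900,2.700,14.900] diag=39.567


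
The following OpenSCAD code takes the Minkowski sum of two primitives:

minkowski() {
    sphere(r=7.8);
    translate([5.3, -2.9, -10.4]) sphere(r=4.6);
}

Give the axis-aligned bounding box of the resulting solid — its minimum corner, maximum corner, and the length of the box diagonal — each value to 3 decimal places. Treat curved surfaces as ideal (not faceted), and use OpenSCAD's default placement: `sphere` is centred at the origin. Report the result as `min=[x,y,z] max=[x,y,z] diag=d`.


A = translate([5.3, -2.9, -10.4]) sphere(r=4.6) → bbox [0.7,-7.5,-15] .. [9.9,1.7,-5.8]
B = sphere(r=7.8) → bbox [-7.8,-7.8,-7.8] .. [7.8,7.8,7.8]
lo = A.lo+B.lo = [0.7-7.8, -7.5-7.8, -15-7.8] = [-7.100,-15.300,-22.800]
hi = A.hi+B.hi = [9.9+7.8, 1.7+7.8, -5.8+7.8] = [17.700,9.500,2.000]
diag = √(24.8²+24.8²+24.8²) = √1845.12 = 42.955

min=[-7.100,-15.300,-22.800] max=[17.700,9.500,2.000] diag=42.955


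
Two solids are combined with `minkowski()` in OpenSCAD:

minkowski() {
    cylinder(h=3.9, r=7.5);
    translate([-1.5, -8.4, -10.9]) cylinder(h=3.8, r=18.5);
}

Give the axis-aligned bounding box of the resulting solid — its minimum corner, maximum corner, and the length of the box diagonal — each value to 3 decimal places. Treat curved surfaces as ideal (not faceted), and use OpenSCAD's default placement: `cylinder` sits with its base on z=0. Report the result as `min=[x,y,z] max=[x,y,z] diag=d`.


A = translate([-1.5, -8.4, -10.9]) cylinder(h=3.8, r=18.5) → bbox [-20,-26.9,-10.9] .. [17,10.1,-7.1]
B = cylinder(h=3.9, r=7.5) → bbox [-7.5,-7.5,0] .. [7.5,7.5,3.9]
lo = A.lo+B.lo = [-20-7.5, -26.9-7.5, -10.9+0] = [-27.500,-34.400,-10.900]
hi = A.hi+B.hi = [17+7.5, 10.1+7.5, -7.1+3.9] = [24.500,17.600,-3.200]
diag = √(52²+52²+7.7²) = √5467.29 = 73.941

min=[-27.500,-34.400,-10.900] max=[24.500,17.600,-3.200] diag=73.941


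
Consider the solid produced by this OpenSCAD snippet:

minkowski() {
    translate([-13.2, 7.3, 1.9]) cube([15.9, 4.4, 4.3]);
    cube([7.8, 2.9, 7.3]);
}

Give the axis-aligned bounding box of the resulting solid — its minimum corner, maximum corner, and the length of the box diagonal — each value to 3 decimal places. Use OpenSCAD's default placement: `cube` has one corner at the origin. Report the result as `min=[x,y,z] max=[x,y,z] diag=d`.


A = translate([-13.2, 7.3, 1.9]) cube([15.9, 4.4, 4.3]) → bbox [-13.2,7.3,1.9] .. [2.7,11.7,6.2]
B = cube([7.8, 2.9, 7.3]) → bbox [0,0,0] .. [7.8,2.9,7.3]
lo = A.lo+B.lo = [-13.2+0, 7.3+0, 1.9+0] = [-13.200,7.300,1.900]
hi = A.hi+B.hi = [2.7+7.8, 11.7+2.9, 6.2+7.3] = [10.500,14.600,13.500]
diag = √(23.7²+7.3²+11.6²) = √749.54 = 27.378

min=[-13.200,7.300,1.900] max=[10.500,14.600,13.500] diag=27.378


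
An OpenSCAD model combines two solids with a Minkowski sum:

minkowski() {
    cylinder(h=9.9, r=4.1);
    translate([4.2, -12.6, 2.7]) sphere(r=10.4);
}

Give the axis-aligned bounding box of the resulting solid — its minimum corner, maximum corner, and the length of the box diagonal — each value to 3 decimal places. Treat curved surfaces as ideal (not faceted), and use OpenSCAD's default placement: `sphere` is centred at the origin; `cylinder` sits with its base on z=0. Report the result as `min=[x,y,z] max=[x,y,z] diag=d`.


A = translate([4.2, -12.6, 2.7]) sphere(r=10.4) → bbox [-6.2,-23,-7.7] .. [14.6,-2.2,13.1]
B = cylinder(h=9.9, r=4.1) → bbox [-4.1,-4.1,0] .. [4.1,4.1,9.9]
lo = A.lo+B.lo = [-6.2-4.1, -23-4.1, -7.7+0] = [-10.300,-27.100,-7.700]
hi = A.hi+B.hi = [14.6+4.1, -2.2+4.1, 13.1+9.9] = [18.700,1.900,23.000]
diag = √(29²+29²+30.7²) = √2624.49 = 51.230

min=[-10.300,-27.100,-7.700] max=[18.700,1.900,23.000] diag=51.230


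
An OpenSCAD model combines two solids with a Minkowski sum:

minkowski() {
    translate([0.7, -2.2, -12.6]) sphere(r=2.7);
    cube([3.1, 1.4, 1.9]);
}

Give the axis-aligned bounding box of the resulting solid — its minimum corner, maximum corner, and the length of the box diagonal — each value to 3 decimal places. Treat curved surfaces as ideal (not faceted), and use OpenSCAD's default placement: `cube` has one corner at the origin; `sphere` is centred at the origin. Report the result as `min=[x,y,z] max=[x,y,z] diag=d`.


A = translate([0.7, -2.2, -12.6]) sphere(r=2.7) → bbox [-2,-4.9,-15.3] .. [3.4,0.5,-9.9]
B = cube([3.1, 1.4, 1.9]) → bbox [0,0,0] .. [3.1,1.4,1.9]
lo = A.lo+B.lo = [-2+0, -4.9+0, -15.3+0] = [-2.000,-4.900,-15.300]
hi = A.hi+B.hi = [3.4+3.1, 0.5+1.4, -9.9+1.9] = [6.500,1.900,-8.000]
diag = √(8.5²+6.8²+7.3²) = √171.78 = 13.106

min=[-2.000,-4.900,-15.300] max=[6.500,1.900,-8.000] diag=13.106


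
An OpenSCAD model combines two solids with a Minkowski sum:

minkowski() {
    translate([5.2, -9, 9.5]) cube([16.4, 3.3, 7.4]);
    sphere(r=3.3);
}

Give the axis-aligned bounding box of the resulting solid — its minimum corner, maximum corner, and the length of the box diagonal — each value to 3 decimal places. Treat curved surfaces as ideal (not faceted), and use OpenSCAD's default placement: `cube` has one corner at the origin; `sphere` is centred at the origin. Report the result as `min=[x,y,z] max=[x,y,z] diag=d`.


A = translate([5.2, -9, 9.5]) cube([16.4, 3.3, 7.4]) → bbox [5.2,-9,9.5] .. [21.6,-5.7,16.9]
B = sphere(r=3.3) → bbox [-3.3,-3.3,-3.3] .. [3.3,3.3,3.3]
lo = A.lo+B.lo = [5.2-3.3, -9-3.3, 9.5-3.3] = [1.900,-12.300,6.200]
hi = A.hi+B.hi = [21.6+3.3, -5.7+3.3, 16.9+3.3] = [24.900,-2.400,20.200]
diag = √(23²+9.9²+14²) = √823.01 = 28.688

min=[1.900,-12.300,6.200] max=[24.900,-2.400,20.200] diag=28.688


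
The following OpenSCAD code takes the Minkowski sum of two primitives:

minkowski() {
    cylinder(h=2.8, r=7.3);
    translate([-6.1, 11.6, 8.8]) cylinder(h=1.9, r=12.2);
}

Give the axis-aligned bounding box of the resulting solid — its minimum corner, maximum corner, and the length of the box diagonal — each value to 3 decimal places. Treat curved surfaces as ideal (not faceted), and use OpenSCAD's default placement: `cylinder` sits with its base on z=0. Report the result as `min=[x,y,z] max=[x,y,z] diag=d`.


A = translate([-6.1, 11.6, 8.8]) cylinder(h=1.9, r=12.2) → bbox [-18.3,-0.6,8.8] .. [6.1,23.8,10.7]
B = cylinder(h=2.8, r=7.3) → bbox [-7.3,-7.3,0] .. [7.3,7.3,2.8]
lo = A.lo+B.lo = [-18.3-7.3, -0.6-7.3, 8.8+0] = [-25.600,-7.900,8.800]
hi = A.hi+B.hi = [6.1+7.3, 23.8+7.3, 10.7+2.8] = [13.400,31.100,13.500]
diag = √(39²+39²+4.7²) = √3064.09 = 55.354

min=[-25.600,-7.900,8.800] max=[13.400,31.100,13.500] diag=55.354


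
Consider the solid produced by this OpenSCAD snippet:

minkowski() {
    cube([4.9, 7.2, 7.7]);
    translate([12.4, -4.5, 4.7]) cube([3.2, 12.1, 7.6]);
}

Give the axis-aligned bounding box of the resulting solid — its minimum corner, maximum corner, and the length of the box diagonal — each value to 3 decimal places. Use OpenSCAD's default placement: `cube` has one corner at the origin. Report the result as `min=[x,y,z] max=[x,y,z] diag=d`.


min=[12.400,-4.500,4.700] max=[20.500,14.800,20.000] diag=25.927

A = translate([12.4, -4.5, 4.7]) cube([3.2, 12.1, 7.6]) → bbox [12.4,-4.5,4.7] .. [15.6,7.6,12.3]
B = cube([4.9, 7.2, 7.7]) → bbox [0,0,0] .. [4.9,7.2,7.7]
lo = A.lo+B.lo = [12.4+0, -4.5+0, 4.7+0] = [12.400,-4.500,4.700]
hi = A.hi+B.hi = [15.6+4.9, 7.6+7.2, 12.3+7.7] = [20.500,14.800,20.000]
diag = √(8.1²+19.3²+15.3²) = √672.19 = 25.927


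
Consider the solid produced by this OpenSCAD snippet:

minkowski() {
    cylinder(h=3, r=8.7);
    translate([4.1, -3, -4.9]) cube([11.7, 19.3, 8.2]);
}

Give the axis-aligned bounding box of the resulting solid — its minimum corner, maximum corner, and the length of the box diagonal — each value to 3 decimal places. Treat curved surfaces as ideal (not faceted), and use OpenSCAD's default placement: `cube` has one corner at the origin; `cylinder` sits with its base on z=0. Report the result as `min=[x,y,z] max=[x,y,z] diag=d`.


min=[-4.600,-11.700,-4.900] max=[24.500,25.000,6.300] diag=48.157

A = translate([4.1, -3, -4.9]) cube([11.7, 19.3, 8.2]) → bbox [4.1,-3,-4.9] .. [15.8,16.3,3.3]
B = cylinder(h=3, r=8.7) → bbox [-8.7,-8.7,0] .. [8.7,8.7,3]
lo = A.lo+B.lo = [4.1-8.7, -3-8.7, -4.9+0] = [-4.600,-11.700,-4.900]
hi = A.hi+B.hi = [15.8+8.7, 16.3+8.7, 3.3+3] = [24.500,25.000,6.300]
diag = √(29.1²+36.7²+11.2²) = √2319.14 = 48.157


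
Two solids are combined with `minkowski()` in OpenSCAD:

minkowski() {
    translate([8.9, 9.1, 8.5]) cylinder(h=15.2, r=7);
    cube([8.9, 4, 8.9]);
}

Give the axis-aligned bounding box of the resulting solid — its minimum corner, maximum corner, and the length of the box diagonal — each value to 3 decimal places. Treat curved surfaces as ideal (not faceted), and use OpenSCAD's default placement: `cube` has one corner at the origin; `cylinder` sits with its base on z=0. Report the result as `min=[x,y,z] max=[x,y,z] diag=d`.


A = translate([8.9, 9.1, 8.5]) cylinder(h=15.2, r=7) → bbox [1.9,2.1,8.5] .. [15.9,16.1,23.7]
B = cube([8.9, 4, 8.9]) → bbox [0,0,0] .. [8.9,4,8.9]
lo = A.lo+B.lo = [1.9+0, 2.1+0, 8.5+0] = [1.900,2.100,8.500]
hi = A.hi+B.hi = [15.9+8.9, 16.1+4, 23.7+8.9] = [24.800,20.100,32.600]
diag = √(22.9²+18²+24.1²) = √1429.22 = 37.805

min=[1.900,2.100,8.500] max=[24.800,20.100,32.600] diag=37.805


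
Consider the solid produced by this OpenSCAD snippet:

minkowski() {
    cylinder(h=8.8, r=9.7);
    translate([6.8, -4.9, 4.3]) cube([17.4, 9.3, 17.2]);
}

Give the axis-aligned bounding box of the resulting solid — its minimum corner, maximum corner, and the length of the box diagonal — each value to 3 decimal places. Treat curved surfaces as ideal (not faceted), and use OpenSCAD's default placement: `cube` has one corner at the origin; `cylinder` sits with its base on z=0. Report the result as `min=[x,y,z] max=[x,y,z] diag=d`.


min=[-2.900,-14.600,4.300] max=[33.900,14.100,30.300] diag=53.422

A = translate([6.8, -4.9, 4.3]) cube([17.4, 9.3, 17.2]) → bbox [6.8,-4.9,4.3] .. [24.2,4.4,21.5]
B = cylinder(h=8.8, r=9.7) → bbox [-9.7,-9.7,0] .. [9.7,9.7,8.8]
lo = A.lo+B.lo = [6.8-9.7, -4.9-9.7, 4.3+0] = [-2.900,-14.600,4.300]
hi = A.hi+B.hi = [24.2+9.7, 4.4+9.7, 21.5+8.8] = [33.900,14.100,30.300]
diag = √(36.8²+28.7²+26²) = √2853.93 = 53.422


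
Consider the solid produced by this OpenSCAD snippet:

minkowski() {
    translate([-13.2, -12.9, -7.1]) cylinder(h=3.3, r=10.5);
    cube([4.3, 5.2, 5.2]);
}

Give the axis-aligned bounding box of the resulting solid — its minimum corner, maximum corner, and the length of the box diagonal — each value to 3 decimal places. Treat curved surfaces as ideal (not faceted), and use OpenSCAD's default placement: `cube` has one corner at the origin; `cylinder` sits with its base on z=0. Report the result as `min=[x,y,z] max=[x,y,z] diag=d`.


A = translate([-13.2, -12.9, -7.1]) cylinder(h=3.3, r=10.5) → bbox [-23.7,-23.4,-7.1] .. [-2.7,-2.4,-3.8]
B = cube([4.3, 5.2, 5.2]) → bbox [0,0,0] .. [4.3,5.2,5.2]
lo = A.lo+B.lo = [-23.7+0, -23.4+0, -7.1+0] = [-23.700,-23.400,-7.100]
hi = A.hi+B.hi = [-2.7+4.3, -2.4+5.2, -3.8+5.2] = [1.600,2.800,1.400]
diag = √(25.3²+26.2²+8.5²) = √1398.78 = 37.400

min=[-23.700,-23.400,-7.100] max=[1.600,2.800,1.400] diag=37.400


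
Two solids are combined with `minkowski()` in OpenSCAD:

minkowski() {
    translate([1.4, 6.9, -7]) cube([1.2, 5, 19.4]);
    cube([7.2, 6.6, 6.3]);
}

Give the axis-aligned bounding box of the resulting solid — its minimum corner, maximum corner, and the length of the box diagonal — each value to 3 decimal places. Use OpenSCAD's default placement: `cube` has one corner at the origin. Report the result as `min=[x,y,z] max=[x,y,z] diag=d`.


A = translate([1.4, 6.9, -7]) cube([1.2, 5, 19.4]) → bbox [1.4,6.9,-7] .. [2.6,11.9,12.4]
B = cube([7.2, 6.6, 6.3]) → bbox [0,0,0] .. [7.2,6.6,6.3]
lo = A.lo+B.lo = [1.4+0, 6.9+0, -7+0] = [1.400,6.900,-7.000]
hi = A.hi+B.hi = [2.6+7.2, 11.9+6.6, 12.4+6.3] = [9.800,18.500,18.700]
diag = √(8.4²+11.6²+25.7²) = √865.61 = 29.421

min=[1.400,6.900,-7.000] max=[9.800,18.500,18.700] diag=29.421


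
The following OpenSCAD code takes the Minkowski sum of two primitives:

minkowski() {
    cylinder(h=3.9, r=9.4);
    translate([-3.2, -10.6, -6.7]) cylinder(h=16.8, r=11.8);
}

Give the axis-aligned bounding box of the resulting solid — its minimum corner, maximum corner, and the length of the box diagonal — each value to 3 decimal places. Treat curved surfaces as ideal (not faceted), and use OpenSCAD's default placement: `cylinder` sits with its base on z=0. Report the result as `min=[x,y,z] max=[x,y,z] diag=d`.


min=[-24.400,-31.800,-6.700] max=[18.000,10.600,14.000] diag=63.435

A = translate([-3.2, -10.6, -6.7]) cylinder(h=16.8, r=11.8) → bbox [-15,-22.4,-6.7] .. [8.6,1.2,10.1]
B = cylinder(h=3.9, r=9.4) → bbox [-9.4,-9.4,0] .. [9.4,9.4,3.9]
lo = A.lo+B.lo = [-15-9.4, -22.4-9.4, -6.7+0] = [-24.400,-31.800,-6.700]
hi = A.hi+B.hi = [8.6+9.4, 1.2+9.4, 10.1+3.9] = [18.000,10.600,14.000]
diag = √(42.4²+42.4²+20.7²) = √4024.01 = 63.435


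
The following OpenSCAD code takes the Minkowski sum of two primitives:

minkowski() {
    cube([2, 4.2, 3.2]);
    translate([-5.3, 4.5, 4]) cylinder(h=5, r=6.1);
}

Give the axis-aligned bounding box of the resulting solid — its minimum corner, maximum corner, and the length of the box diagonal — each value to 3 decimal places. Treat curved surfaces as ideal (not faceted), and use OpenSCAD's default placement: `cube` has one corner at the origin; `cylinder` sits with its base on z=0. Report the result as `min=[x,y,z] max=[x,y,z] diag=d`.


A = translate([-5.3, 4.5, 4]) cylinder(h=5, r=6.1) → bbox [-11.4,-1.6,4] .. [0.8,10.6,9]
B = cube([2, 4.2, 3.2]) → bbox [0,0,0] .. [2,4.2,3.2]
lo = A.lo+B.lo = [-11.4+0, -1.6+0, 4+0] = [-11.400,-1.600,4.000]
hi = A.hi+B.hi = [0.8+2, 10.6+4.2, 9+3.2] = [2.800,14.800,12.200]
diag = √(14.2²+16.4²+8.2²) = √537.84 = 23.191

min=[-11.400,-1.600,4.000] max=[2.800,14.800,12.200] diag=23.191


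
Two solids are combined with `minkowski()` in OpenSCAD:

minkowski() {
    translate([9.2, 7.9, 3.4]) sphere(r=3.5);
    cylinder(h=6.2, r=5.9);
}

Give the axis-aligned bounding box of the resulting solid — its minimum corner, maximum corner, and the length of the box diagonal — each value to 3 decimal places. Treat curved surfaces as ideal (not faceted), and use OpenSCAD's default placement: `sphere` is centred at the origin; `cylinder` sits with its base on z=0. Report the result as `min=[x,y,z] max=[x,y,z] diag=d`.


min=[-0.200,-1.500,-0.100] max=[18.600,17.300,13.100] diag=29.684

A = translate([9.2, 7.9, 3.4]) sphere(r=3.5) → bbox [5.7,4.4,-0.1] .. [12.7,11.4,6.9]
B = cylinder(h=6.2, r=5.9) → bbox [-5.9,-5.9,0] .. [5.9,5.9,6.2]
lo = A.lo+B.lo = [5.7-5.9, 4.4-5.9, -0.1+0] = [-0.200,-1.500,-0.100]
hi = A.hi+B.hi = [12.7+5.9, 11.4+5.9, 6.9+6.2] = [18.600,17.300,13.100]
diag = √(18.8²+18.8²+13.2²) = √881.12 = 29.684


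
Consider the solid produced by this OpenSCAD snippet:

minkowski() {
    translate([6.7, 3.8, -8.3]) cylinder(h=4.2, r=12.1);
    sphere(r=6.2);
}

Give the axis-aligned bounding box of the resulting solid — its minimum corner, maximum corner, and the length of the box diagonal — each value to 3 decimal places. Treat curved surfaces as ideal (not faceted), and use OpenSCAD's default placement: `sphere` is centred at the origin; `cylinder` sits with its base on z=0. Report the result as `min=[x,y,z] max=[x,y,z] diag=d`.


A = translate([6.7, 3.8, -8.3]) cylinder(h=4.2, r=12.1) → bbox [-5.4,-8.3,-8.3] .. [18.8,15.9,-4.1]
B = sphere(r=6.2) → bbox [-6.2,-6.2,-6.2] .. [6.2,6.2,6.2]
lo = A.lo+B.lo = [-5.4-6.2, -8.3-6.2, -8.3-6.2] = [-11.600,-14.500,-14.500]
hi = A.hi+B.hi = [18.8+6.2, 15.9+6.2, -4.1+6.2] = [25.000,22.100,2.100]
diag = √(36.6²+36.6²+16.6²) = √2954.68 = 54.357

min=[-11.600,-14.500,-14.500] max=[25.000,22.100,2.100] diag=54.357


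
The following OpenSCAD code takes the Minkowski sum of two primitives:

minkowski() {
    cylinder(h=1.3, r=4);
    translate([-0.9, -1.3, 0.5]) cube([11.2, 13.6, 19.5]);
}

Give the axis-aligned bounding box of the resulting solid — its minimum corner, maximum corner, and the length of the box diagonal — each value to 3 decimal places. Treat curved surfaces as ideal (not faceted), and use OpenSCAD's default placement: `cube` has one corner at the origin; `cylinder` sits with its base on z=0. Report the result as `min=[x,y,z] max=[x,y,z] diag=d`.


min=[-4.900,-5.300,0.500] max=[14.300,16.300,21.300] diag=35.607

A = translate([-0.9, -1.3, 0.5]) cube([11.2, 13.6, 19.5]) → bbox [-0.9,-1.3,0.5] .. [10.3,12.3,20]
B = cylinder(h=1.3, r=4) → bbox [-4,-4,0] .. [4,4,1.3]
lo = A.lo+B.lo = [-0.9-4, -1.3-4, 0.5+0] = [-4.900,-5.300,0.500]
hi = A.hi+B.hi = [10.3+4, 12.3+4, 20+1.3] = [14.300,16.300,21.300]
diag = √(19.2²+21.6²+20.8²) = √1267.84 = 35.607


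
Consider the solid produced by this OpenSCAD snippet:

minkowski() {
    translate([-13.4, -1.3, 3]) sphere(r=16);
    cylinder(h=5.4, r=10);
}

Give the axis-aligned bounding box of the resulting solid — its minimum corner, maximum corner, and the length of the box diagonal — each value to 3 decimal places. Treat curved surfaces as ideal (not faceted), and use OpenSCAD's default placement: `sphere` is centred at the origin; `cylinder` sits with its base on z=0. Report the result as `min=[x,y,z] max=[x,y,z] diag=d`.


A = translate([-13.4, -1.3, 3]) sphere(r=16) → bbox [-29.4,-17.3,-13] .. [2.6,14.7,19]
B = cylinder(h=5.4, r=10) → bbox [-10,-10,0] .. [10,10,5.4]
lo = A.lo+B.lo = [-29.4-10, -17.3-10, -13+0] = [-39.400,-27.300,-13.000]
hi = A.hi+B.hi = [2.6+10, 14.7+10, 19+5.4] = [12.600,24.700,24.400]
diag = √(52²+52²+37.4²) = √6806.76 = 82.503

min=[-39.400,-27.300,-13.000] max=[12.600,24.700,24.400] diag=82.503


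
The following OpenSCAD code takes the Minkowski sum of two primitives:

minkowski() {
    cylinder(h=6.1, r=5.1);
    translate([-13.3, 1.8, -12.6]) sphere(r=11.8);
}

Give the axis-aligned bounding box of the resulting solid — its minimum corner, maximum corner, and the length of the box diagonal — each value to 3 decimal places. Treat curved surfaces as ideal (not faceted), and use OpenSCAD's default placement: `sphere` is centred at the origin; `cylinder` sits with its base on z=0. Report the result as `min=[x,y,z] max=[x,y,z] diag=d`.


A = translate([-13.3, 1.8, -12.6]) sphere(r=11.8) → bbox [-25.1,-10,-24.4] .. [-1.5,13.6,-0.8]
B = cylinder(h=6.1, r=5.1) → bbox [-5.1,-5.1,0] .. [5.1,5.1,6.1]
lo = A.lo+B.lo = [-25.1-5.1, -10-5.1, -24.4+0] = [-30.200,-15.100,-24.400]
hi = A.hi+B.hi = [-1.5+5.1, 13.6+5.1, -0.8+6.1] = [3.600,18.700,5.300]
diag = √(33.8²+33.8²+29.7²) = √3166.97 = 56.276

min=[-30.200,-15.100,-24.400] max=[3.600,18.700,5.300] diag=56.276


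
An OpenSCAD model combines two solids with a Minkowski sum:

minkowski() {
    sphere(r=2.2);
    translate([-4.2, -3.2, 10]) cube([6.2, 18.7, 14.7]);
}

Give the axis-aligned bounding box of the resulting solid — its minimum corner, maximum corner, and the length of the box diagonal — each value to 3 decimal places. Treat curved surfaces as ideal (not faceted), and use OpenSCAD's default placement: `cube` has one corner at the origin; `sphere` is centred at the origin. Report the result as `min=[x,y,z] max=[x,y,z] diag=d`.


min=[-6.400,-5.400,7.800] max=[4.200,17.700,26.900] diag=31.793

A = translate([-4.2, -3.2, 10]) cube([6.2, 18.7, 14.7]) → bbox [-4.2,-3.2,10] .. [2,15.5,24.7]
B = sphere(r=2.2) → bbox [-2.2,-2.2,-2.2] .. [2.2,2.2,2.2]
lo = A.lo+B.lo = [-4.2-2.2, -3.2-2.2, 10-2.2] = [-6.400,-5.400,7.800]
hi = A.hi+B.hi = [2+2.2, 15.5+2.2, 24.7+2.2] = [4.200,17.700,26.900]
diag = √(10.6²+23.1²+19.1²) = √1010.78 = 31.793


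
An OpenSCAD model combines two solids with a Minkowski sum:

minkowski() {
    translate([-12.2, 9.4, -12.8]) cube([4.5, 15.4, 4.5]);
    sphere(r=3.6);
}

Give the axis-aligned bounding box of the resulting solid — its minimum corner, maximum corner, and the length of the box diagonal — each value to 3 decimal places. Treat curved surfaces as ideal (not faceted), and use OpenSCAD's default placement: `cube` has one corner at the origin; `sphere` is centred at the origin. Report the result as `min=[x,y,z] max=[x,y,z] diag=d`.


min=[-15.800,5.800,-16.400] max=[-4.100,28.400,-4.700] diag=28.010

A = translate([-12.2, 9.4, -12.8]) cube([4.5, 15.4, 4.5]) → bbox [-12.2,9.4,-12.8] .. [-7.7,24.8,-8.3]
B = sphere(r=3.6) → bbox [-3.6,-3.6,-3.6] .. [3.6,3.6,3.6]
lo = A.lo+B.lo = [-12.2-3.6, 9.4-3.6, -12.8-3.6] = [-15.800,5.800,-16.400]
hi = A.hi+B.hi = [-7.7+3.6, 24.8+3.6, -8.3+3.6] = [-4.100,28.400,-4.700]
diag = √(11.7²+22.6²+11.7²) = √784.54 = 28.010


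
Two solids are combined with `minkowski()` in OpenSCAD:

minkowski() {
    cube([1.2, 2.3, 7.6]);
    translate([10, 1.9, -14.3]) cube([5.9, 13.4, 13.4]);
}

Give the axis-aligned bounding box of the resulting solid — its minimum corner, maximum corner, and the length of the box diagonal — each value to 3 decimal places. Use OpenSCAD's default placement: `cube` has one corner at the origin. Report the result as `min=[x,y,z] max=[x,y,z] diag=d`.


min=[10.000,1.900,-14.300] max=[17.100,17.600,6.700] diag=27.164

A = translate([10, 1.9, -14.3]) cube([5.9, 13.4, 13.4]) → bbox [10,1.9,-14.3] .. [15.9,15.3,-0.9]
B = cube([1.2, 2.3, 7.6]) → bbox [0,0,0] .. [1.2,2.3,7.6]
lo = A.lo+B.lo = [10+0, 1.9+0, -14.3+0] = [10.000,1.900,-14.300]
hi = A.hi+B.hi = [15.9+1.2, 15.3+2.3, -0.9+7.6] = [17.100,17.600,6.700]
diag = √(7.1²+15.7²+21²) = √737.9 = 27.164


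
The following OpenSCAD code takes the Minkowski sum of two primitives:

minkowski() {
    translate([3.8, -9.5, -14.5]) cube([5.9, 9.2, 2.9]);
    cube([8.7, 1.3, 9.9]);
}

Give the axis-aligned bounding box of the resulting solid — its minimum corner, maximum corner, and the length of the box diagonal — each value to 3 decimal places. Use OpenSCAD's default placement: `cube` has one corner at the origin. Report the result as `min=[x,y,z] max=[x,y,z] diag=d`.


min=[3.800,-9.500,-14.500] max=[18.400,1.000,-1.700] diag=22.074

A = translate([3.8, -9.5, -14.5]) cube([5.9, 9.2, 2.9]) → bbox [3.8,-9.5,-14.5] .. [9.7,-0.3,-11.6]
B = cube([8.7, 1.3, 9.9]) → bbox [0,0,0] .. [8.7,1.3,9.9]
lo = A.lo+B.lo = [3.8+0, -9.5+0, -14.5+0] = [3.800,-9.500,-14.500]
hi = A.hi+B.hi = [9.7+8.7, -0.3+1.3, -11.6+9.9] = [18.400,1.000,-1.700]
diag = √(14.6²+10.5²+12.8²) = √487.25 = 22.074


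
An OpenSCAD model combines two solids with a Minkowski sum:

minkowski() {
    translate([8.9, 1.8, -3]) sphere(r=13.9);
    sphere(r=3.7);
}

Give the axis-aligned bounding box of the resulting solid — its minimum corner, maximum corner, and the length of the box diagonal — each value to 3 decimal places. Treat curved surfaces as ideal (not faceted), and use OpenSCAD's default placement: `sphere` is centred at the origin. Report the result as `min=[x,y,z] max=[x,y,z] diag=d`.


A = translate([8.9, 1.8, -3]) sphere(r=13.9) → bbox [-5,-12.1,-16.9] .. [22.8,15.7,10.9]
B = sphere(r=3.7) → bbox [-3.7,-3.7,-3.7] .. [3.7,3.7,3.7]
lo = A.lo+B.lo = [-5-3.7, -12.1-3.7, -16.9-3.7] = [-8.700,-15.800,-20.600]
hi = A.hi+B.hi = [22.8+3.7, 15.7+3.7, 10.9+3.7] = [26.500,19.400,14.600]
diag = √(35.2²+35.2²+35.2²) = √3717.12 = 60.968

min=[-8.700,-15.800,-20.600] max=[26.500,19.400,14.600] diag=60.968
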